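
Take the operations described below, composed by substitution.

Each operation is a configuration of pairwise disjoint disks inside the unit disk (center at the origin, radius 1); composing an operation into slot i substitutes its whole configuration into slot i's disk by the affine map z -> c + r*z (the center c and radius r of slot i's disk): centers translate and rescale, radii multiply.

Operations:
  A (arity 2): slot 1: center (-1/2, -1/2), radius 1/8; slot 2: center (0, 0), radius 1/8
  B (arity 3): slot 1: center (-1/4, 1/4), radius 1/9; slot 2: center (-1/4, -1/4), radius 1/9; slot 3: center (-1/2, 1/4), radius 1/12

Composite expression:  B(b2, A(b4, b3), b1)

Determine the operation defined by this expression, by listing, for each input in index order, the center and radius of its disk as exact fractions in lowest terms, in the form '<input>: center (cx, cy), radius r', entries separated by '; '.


b1: center (-1/2, 1/4), radius 1/12; b2: center (-1/4, 1/4), radius 1/9; b3: center (-1/4, -1/4), radius 1/72; b4: center (-11/36, -11/36), radius 1/72


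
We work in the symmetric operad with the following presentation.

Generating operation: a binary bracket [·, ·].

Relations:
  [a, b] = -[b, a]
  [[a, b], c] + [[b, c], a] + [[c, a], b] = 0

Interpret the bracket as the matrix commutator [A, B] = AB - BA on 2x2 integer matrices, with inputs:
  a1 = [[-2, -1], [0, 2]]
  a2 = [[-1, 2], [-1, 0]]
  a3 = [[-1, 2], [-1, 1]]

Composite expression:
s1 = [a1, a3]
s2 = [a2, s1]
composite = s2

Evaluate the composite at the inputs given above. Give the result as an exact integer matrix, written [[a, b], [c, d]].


[[-18, 6], [-6, 18]]

[a1, a3] = [[1, -10], [-4, -1]]
[a2, [a1, a3]] = [[-18, 6], [-6, 18]]


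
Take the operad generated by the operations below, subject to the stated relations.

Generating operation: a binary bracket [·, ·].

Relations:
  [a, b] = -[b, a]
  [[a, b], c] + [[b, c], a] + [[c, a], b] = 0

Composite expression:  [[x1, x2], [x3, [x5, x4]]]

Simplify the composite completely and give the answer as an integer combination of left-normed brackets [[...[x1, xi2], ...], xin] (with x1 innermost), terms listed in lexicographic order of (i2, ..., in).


-[[[[x1, x2], x3], x4], x5] + [[[[x1, x2], x3], x5], x4] + [[[[x1, x2], x4], x5], x3] - [[[[x1, x2], x5], x4], x3]

In the tensor algebra, words opening x1 carry the x1-anchored form.
Composite bracket: [[x1, x2], [x3, [x5, x4]]]
Each bracket splits as ab - ba, giving 16 signed words (2^4 = 16).
Collect the words opening with x1:
  from x1x2x3x4x5, sign -1: term -[[[[x1, x2], x3], x4], x5]
  from x1x2x3x5x4, sign +1: term +[[[[x1, x2], x3], x5], x4]
  from x1x2x4x5x3, sign +1: term +[[[[x1, x2], x4], x5], x3]
  from x1x2x5x4x3, sign -1: term -[[[[x1, x2], x5], x4], x3]


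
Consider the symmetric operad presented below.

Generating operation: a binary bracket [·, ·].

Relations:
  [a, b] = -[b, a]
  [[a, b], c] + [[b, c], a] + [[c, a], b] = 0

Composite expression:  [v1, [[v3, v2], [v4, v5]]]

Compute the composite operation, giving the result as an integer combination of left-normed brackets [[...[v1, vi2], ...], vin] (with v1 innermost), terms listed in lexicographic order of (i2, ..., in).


-[[[[v1, v2], v3], v4], v5] + [[[[v1, v2], v3], v5], v4] + [[[[v1, v3], v2], v4], v5] - [[[[v1, v3], v2], v5], v4] + [[[[v1, v4], v5], v2], v3] - [[[[v1, v4], v5], v3], v2] - [[[[v1, v5], v4], v2], v3] + [[[[v1, v5], v4], v3], v2]


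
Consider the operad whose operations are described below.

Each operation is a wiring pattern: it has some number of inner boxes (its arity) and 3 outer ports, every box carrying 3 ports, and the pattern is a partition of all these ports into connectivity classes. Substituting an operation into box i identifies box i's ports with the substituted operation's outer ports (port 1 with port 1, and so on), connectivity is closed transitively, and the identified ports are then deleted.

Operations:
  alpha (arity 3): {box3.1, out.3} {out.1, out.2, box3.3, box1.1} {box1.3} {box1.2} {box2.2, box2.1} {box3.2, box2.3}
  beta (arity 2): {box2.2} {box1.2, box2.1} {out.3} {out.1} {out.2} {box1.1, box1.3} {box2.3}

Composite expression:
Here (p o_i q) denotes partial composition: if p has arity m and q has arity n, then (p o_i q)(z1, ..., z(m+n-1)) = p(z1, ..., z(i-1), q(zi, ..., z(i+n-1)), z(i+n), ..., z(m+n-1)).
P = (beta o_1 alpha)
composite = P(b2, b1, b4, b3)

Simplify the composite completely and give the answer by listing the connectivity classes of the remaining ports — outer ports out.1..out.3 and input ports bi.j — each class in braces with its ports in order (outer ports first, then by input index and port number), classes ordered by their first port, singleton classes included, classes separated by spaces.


Treat the ports identified at beta as solder joints: merge, then drop.
after alpha, the pattern on (b2, b1, b4) reads {out.1, out.2, b2.1, b4.3} {out.3, b4.1} {b1.1, b1.2} {b1.3, b4.2} {b2.2} {b2.3} (out.j = its outer ports)
after beta, the pattern on (b2, b1, b4, b3) reads {out.1} {out.2} {out.3} {b1.1, b1.2} {b1.3, b4.2} {b2.1, b3.1, b4.1, b4.3} {b2.2} {b2.3} {b3.2} {b3.3} (out.j = its outer ports)

{out.1} {out.2} {out.3} {b1.1, b1.2} {b1.3, b4.2} {b2.1, b3.1, b4.1, b4.3} {b2.2} {b2.3} {b3.2} {b3.3}


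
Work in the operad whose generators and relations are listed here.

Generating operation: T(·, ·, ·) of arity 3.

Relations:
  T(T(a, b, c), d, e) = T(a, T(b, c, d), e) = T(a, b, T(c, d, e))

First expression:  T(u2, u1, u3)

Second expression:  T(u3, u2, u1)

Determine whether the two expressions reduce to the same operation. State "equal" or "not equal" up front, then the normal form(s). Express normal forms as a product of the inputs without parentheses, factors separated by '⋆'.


not equal — first u2 ⋆ u1 ⋆ u3, second u3 ⋆ u2 ⋆ u1

Reducing the first expression gives u2 ⋆ u1 ⋆ u3
Reducing the second expression gives u3 ⋆ u2 ⋆ u1
The normal forms differ: not equal.


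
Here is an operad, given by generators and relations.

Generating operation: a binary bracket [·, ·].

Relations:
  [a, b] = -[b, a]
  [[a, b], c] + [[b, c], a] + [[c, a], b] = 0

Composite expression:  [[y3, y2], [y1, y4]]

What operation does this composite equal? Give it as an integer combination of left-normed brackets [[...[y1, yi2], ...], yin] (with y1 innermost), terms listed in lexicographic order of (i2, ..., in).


[[[y1, y4], y2], y3] - [[[y1, y4], y3], y2]


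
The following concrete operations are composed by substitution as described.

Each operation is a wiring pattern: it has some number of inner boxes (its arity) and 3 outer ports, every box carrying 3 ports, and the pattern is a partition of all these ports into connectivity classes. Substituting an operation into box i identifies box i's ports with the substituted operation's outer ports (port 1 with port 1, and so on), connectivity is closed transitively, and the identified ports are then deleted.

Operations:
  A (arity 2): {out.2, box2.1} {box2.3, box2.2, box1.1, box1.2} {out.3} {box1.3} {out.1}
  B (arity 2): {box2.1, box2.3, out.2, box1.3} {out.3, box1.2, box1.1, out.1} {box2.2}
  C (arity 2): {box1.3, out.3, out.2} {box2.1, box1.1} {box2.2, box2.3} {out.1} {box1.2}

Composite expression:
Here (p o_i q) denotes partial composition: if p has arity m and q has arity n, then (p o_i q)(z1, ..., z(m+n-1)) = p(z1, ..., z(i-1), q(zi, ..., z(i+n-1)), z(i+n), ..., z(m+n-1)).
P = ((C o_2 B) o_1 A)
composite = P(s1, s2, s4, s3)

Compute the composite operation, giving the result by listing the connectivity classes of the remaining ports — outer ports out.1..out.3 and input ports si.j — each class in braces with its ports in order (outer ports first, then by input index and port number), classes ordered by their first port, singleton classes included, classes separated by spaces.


Treat the ports identified at C as solder joints: merge, then drop.
composing A on (s1, s2), with out.j its own outer ports: {out.1} {out.2, s2.1} {out.3} {s1.1, s1.2, s2.2, s2.3} {s1.3}
composing B on (s4, s3), with out.j its own outer ports: {out.1, out.3, s4.1, s4.2} {out.2, s3.1, s3.3, s4.3} {s3.2}
composing C on (s1, s2, s4, s3), with out.j its own outer ports: {out.1} {out.2, out.3} {s1.1, s1.2, s2.2, s2.3} {s1.3} {s2.1} {s3.1, s3.3, s4.1, s4.2, s4.3} {s3.2}

{out.1} {out.2, out.3} {s1.1, s1.2, s2.2, s2.3} {s1.3} {s2.1} {s3.1, s3.3, s4.1, s4.2, s4.3} {s3.2}


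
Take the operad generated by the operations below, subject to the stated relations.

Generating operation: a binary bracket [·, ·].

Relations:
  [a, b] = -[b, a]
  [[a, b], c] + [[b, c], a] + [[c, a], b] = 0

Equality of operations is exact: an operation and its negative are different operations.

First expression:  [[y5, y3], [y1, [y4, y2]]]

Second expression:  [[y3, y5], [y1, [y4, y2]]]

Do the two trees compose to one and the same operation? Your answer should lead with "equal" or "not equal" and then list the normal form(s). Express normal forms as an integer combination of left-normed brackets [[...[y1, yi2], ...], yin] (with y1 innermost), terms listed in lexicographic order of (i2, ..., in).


not equal: they reduce to -[[[[y1, y2], y4], y3], y5] + [[[[y1, y2], y4], y5], y3] + [[[[y1, y4], y2], y3], y5] - [[[[y1, y4], y2], y5], y3] and [[[[y1, y2], y4], y3], y5] - [[[[y1, y2], y4], y5], y3] - [[[[y1, y4], y2], y3], y5] + [[[[y1, y4], y2], y5], y3]

Normal form of the first expression: -[[[[y1, y2], y4], y3], y5] + [[[[y1, y2], y4], y5], y3] + [[[[y1, y4], y2], y3], y5] - [[[[y1, y4], y2], y5], y3]
Normal form of the second expression: [[[[y1, y2], y4], y3], y5] - [[[[y1, y2], y4], y5], y3] - [[[[y1, y4], y2], y3], y5] + [[[[y1, y4], y2], y5], y3]
No match — not equal.


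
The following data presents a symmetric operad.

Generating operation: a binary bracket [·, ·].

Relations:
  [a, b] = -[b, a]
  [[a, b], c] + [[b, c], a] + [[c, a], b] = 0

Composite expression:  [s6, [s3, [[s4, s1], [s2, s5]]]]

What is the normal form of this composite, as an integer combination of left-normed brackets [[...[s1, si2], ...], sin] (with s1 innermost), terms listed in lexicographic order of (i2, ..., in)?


-[[[[[s1, s4], s2], s5], s3], s6] + [[[[[s1, s4], s5], s2], s3], s6]


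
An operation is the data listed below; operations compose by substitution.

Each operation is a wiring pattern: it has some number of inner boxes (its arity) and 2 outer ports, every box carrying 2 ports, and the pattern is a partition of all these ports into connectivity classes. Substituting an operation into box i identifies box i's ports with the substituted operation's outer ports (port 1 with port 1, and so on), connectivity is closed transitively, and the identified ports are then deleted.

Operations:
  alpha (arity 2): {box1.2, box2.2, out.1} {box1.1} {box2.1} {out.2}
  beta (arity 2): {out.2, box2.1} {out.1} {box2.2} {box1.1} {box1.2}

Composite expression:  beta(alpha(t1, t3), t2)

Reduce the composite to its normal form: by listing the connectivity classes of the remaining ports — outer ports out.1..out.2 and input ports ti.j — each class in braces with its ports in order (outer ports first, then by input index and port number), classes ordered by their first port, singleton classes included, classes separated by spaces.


{out.1} {out.2, t2.1} {t1.1} {t1.2, t3.2} {t2.2} {t3.1}


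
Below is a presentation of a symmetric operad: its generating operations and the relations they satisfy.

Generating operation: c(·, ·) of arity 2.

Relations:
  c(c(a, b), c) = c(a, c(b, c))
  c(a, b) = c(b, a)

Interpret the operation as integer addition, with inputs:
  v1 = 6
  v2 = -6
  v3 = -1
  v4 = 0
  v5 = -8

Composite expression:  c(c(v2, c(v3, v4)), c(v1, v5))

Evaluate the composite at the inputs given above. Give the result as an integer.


c(v3, v4) = -1
c(v2, c(v3, v4)) = -7
c(v1, v5) = -2
c(c(v2, c(v3, v4)), c(v1, v5)) = -9

-9


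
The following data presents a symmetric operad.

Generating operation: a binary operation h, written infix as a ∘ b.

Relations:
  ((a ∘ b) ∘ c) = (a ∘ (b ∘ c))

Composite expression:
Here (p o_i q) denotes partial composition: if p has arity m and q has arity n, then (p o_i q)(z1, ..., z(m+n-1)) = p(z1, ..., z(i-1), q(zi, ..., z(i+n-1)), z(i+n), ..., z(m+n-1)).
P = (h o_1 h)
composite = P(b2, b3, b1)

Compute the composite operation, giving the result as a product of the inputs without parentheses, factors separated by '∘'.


b2 ∘ b3 ∘ b1

Key point: h is associative — brackets drop, the b-order remains.
(b2 ∘ b3) spells out as b2 ∘ b3
((b2 ∘ b3) ∘ b1) spells out as b2 ∘ b3 ∘ b1


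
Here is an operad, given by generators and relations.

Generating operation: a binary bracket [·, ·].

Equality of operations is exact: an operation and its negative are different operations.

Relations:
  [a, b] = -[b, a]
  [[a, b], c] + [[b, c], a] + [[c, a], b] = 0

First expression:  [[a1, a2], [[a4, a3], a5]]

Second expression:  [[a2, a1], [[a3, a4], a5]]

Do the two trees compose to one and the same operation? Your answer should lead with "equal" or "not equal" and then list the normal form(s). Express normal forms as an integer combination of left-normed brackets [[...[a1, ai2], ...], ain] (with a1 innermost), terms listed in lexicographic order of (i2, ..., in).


equal — both sides give -[[[[a1, a2], a3], a4], a5] + [[[[a1, a2], a4], a3], a5] + [[[[a1, a2], a5], a3], a4] - [[[[a1, a2], a5], a4], a3]


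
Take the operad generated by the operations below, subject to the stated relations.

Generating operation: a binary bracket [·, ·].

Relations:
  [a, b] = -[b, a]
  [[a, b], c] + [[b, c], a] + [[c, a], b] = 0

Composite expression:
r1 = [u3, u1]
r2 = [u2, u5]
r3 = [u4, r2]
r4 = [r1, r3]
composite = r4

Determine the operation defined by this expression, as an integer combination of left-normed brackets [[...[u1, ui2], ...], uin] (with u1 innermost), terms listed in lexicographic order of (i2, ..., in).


[[[[u1, u3], u2], u5], u4] - [[[[u1, u3], u4], u2], u5] + [[[[u1, u3], u4], u5], u2] - [[[[u1, u3], u5], u2], u4]

A multilinear Lie element is pinned by u1-initial words (u1 innermost).
Composite bracket: [[u3, u1], [u4, [u2, u5]]]
Under [a, b] = ab - ba we get 16 signed associative words (2^4 = 16).
Keep just the words that open with u1:
  word u1u3u2u5u4 has sign +1, contributing +[[[[u1, u3], u2], u5], u4]
  word u1u3u4u2u5 has sign -1, contributing -[[[[u1, u3], u4], u2], u5]
  word u1u3u4u5u2 has sign +1, contributing +[[[[u1, u3], u4], u5], u2]
  word u1u3u5u2u4 has sign -1, contributing -[[[[u1, u3], u5], u2], u4]


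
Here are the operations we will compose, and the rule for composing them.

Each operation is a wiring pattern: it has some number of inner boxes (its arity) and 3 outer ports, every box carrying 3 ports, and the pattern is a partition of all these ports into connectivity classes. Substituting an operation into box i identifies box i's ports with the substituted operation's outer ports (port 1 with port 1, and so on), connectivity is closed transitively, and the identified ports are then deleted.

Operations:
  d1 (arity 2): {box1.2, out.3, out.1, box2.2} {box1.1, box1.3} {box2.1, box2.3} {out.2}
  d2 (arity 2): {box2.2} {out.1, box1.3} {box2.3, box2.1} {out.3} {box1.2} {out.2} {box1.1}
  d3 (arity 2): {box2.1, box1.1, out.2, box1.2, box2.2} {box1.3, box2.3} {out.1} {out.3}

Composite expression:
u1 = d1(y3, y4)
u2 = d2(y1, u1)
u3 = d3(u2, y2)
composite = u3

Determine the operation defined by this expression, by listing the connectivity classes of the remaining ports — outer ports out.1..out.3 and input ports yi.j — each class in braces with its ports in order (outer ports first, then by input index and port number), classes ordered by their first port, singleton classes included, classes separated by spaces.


{out.1} {out.2, y1.3, y2.1, y2.2} {out.3} {y1.1} {y1.2} {y2.3} {y3.1, y3.3} {y3.2, y4.2} {y4.1, y4.3}

After gluing at d3, chains via deleted ports link the y-ports.
through d1, on inputs (y3, y4): {out.1, out.3, y3.2, y4.2} {out.2} {y3.1, y3.3} {y4.1, y4.3} (out.j = stage outer ports)
through d2, on inputs (y1, y3, y4): {out.1, y1.3} {out.2} {out.3} {y1.1} {y1.2} {y3.1, y3.3} {y3.2, y4.2} {y4.1, y4.3} (out.j = stage outer ports)
through d3, on inputs (y1, y3, y4, y2): {out.1} {out.2, y1.3, y2.1, y2.2} {out.3} {y1.1} {y1.2} {y2.3} {y3.1, y3.3} {y3.2, y4.2} {y4.1, y4.3} (out.j = stage outer ports)


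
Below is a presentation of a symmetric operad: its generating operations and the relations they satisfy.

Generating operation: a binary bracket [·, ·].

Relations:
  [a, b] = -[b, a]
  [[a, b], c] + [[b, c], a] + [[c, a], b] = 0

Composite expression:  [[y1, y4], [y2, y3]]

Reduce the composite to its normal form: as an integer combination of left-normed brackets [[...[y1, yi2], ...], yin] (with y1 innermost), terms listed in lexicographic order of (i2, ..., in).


[[[y1, y4], y2], y3] - [[[y1, y4], y3], y2]

A multilinear Lie element is pinned by y1-initial words (y1 innermost).
Composite bracket: [[y1, y4], [y2, y3]]
Each bracket splits as ab - ba, giving 8 signed words (2^3 = 8).
Only words starting with y1 matter:
  y1y4y2y3 appears with sign +1, giving the term +[[[y1, y4], y2], y3]
  y1y4y3y2 appears with sign -1, giving the term -[[[y1, y4], y3], y2]


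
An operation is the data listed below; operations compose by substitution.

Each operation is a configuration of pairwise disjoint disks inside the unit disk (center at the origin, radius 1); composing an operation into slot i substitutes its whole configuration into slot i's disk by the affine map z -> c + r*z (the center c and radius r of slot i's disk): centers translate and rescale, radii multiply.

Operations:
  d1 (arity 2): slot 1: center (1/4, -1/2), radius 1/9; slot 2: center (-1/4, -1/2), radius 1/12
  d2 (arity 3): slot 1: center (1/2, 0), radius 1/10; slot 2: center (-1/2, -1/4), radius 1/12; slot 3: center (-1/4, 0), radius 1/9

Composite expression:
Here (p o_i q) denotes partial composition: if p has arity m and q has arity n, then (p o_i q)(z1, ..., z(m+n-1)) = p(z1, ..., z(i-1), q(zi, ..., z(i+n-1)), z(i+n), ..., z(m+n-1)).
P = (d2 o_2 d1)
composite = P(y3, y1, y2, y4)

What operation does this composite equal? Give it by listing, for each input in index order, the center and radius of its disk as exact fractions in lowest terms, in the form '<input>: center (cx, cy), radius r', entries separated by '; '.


y1: center (-23/48, -7/24), radius 1/108; y2: center (-25/48, -7/24), radius 1/144; y3: center (1/2, 0), radius 1/10; y4: center (-1/4, 0), radius 1/9

Each y-disk chains the slot maps above it in d2; radii multiply.
input y3: composing its 1 substitution step yields center (1/2, 0), radius 1/10
input y1: composing its 2 substitution steps yields center (-23/48, -7/24), radius 1/108
input y2: composing its 2 substitution steps yields center (-25/48, -7/24), radius 1/144
input y4: composing its 1 substitution step yields center (-1/4, 0), radius 1/9


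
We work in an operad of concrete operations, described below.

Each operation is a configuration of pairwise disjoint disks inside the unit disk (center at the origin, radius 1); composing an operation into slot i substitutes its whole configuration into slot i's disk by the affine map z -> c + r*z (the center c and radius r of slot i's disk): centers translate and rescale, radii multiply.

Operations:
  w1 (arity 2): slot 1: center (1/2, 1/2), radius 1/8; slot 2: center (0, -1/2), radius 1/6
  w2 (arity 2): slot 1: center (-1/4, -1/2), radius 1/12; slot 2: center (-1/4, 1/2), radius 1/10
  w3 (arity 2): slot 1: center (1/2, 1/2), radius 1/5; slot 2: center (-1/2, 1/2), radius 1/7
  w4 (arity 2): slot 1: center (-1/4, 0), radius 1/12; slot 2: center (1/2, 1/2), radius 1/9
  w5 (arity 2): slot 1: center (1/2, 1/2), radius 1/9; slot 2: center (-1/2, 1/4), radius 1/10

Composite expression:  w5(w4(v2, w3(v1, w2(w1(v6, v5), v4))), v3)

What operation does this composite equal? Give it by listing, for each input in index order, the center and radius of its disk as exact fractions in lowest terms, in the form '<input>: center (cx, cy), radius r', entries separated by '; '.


v1: center (91/162, 91/162), radius 1/405; v2: center (17/36, 1/2), radius 1/108; v3: center (-1/2, 1/4), radius 1/10; v4: center (415/756, 319/567), radius 1/5670; v5: center (415/756, 7631/13608), radius 1/40824; v6: center (7471/13608, 7633/13608), radius 1/54432

Nesting under w5 composes maps z -> c + r*z down each v-path.
v2 passes through 2 substitutions, ending at center (17/36, 1/2), radius 1/108
v1 passes through 3 substitutions, ending at center (91/162, 91/162), radius 1/405
v6 passes through 5 substitutions, ending at center (7471/13608, 7633/13608), radius 1/54432
v5 passes through 5 substitutions, ending at center (415/756, 7631/13608), radius 1/40824
v4 passes through 4 substitutions, ending at center (415/756, 319/567), radius 1/5670
v3 passes through 1 substitution, ending at center (-1/2, 1/4), radius 1/10


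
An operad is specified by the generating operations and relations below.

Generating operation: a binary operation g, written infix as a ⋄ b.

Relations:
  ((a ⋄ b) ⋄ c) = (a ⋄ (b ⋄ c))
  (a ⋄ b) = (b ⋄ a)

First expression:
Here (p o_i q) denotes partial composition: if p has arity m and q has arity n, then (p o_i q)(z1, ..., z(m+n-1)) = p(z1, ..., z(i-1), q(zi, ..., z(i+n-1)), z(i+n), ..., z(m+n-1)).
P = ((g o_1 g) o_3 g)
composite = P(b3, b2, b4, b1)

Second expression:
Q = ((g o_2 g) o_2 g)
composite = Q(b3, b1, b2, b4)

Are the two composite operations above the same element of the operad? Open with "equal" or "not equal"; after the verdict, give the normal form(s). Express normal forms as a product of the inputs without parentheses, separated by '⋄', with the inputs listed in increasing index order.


equal; the common form is b1 ⋄ b2 ⋄ b3 ⋄ b4


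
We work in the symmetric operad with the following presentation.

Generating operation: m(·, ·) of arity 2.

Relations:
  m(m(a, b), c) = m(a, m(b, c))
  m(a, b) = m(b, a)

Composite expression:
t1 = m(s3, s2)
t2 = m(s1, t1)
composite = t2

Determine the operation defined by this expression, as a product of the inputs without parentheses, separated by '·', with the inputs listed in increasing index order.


s1 · s2 · s3

With m associative and commutative, the s-input set is all that matters.
m(s3, s2) collapses to s3 · s2
m(s1, m(s3, s2)) collapses to s1 · s3 · s2
rearranged into index order: s1 · s2 · s3


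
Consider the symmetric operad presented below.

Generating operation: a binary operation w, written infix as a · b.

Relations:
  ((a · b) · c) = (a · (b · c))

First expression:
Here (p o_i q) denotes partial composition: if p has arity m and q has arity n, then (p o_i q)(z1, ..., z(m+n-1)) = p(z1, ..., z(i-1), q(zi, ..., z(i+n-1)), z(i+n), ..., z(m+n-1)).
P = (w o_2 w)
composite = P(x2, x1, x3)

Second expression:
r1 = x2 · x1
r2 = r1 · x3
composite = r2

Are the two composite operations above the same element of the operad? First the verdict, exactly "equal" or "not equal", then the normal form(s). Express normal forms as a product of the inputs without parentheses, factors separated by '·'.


equal — both sides give x2 · x1 · x3

The first expression, normalized: x2 · x1 · x3
The second expression, normalized: x2 · x1 · x3
The forms coincide; equal.


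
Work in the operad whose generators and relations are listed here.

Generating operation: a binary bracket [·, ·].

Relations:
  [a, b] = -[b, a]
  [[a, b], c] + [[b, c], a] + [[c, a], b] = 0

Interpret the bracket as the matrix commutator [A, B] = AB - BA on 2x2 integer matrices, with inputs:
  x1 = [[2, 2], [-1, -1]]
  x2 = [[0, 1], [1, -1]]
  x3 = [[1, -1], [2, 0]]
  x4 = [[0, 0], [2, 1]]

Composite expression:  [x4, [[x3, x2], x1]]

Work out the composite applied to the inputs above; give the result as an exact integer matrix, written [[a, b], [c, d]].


[[36, 18], [-19, -36]]

[x3, x2] = [[-3, 2], [1, 3]]
[[x3, x2], x1] = [[-4, -18], [-3, 4]]
[x4, [[x3, x2], x1]] = [[36, 18], [-19, -36]]


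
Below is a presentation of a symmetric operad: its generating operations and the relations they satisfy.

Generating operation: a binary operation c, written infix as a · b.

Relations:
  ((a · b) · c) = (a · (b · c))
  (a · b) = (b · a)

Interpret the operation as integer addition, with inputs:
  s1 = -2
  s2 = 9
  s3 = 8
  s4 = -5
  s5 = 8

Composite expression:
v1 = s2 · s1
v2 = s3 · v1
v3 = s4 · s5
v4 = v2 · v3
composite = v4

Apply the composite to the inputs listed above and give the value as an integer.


18

(s2 · s1) = 7
(s3 · (s2 · s1)) = 15
(s4 · s5) = 3
((s3 · (s2 · s1)) · (s4 · s5)) = 18


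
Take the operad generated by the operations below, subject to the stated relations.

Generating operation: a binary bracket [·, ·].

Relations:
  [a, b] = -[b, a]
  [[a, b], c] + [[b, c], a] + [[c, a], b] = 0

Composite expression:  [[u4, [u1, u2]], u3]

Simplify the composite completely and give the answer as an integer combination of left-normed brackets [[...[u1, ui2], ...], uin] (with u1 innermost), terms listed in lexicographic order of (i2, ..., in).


-[[[u1, u2], u4], u3]

In the tensor algebra, words opening u1 carry the u1-anchored form.
Composite bracket: [[u4, [u1, u2]], u3]
Applying ab - ba throughout gives 8 signed words (2^3 = 8).
Keep just the words that open with u1:
  u1u2u4u3 (sign -1) contributes -[[[u1, u2], u4], u3]


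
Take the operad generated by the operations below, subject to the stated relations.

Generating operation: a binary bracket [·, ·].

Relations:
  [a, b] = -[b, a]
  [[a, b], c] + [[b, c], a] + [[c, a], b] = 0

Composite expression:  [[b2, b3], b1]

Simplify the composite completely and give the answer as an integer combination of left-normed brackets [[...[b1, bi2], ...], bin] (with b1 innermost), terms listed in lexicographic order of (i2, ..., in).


-[[b1, b2], b3] + [[b1, b3], b2]

Skip Jacobi rewriting: expand, keep b1-initial words, read off terms.
Composite bracket: [[b2, b3], b1]
The bracket unfolds into 4 signed words via [a, b] = ab - ba (2^2 = 4).
Coefficients come from the b1-initial words:
  word b1b2b3 has sign -1, contributing -[[b1, b2], b3]
  word b1b3b2 has sign +1, contributing +[[b1, b3], b2]


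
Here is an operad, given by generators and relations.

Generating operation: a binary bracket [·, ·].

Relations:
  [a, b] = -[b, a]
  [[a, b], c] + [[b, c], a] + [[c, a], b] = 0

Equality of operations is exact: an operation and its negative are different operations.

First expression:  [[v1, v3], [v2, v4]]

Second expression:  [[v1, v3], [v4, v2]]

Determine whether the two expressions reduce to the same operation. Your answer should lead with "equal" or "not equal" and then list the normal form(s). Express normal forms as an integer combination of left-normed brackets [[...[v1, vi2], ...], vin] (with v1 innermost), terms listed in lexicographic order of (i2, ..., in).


Reducing the first expression gives [[[v1, v3], v2], v4] - [[[v1, v3], v4], v2]
Reducing the second expression gives -[[[v1, v3], v2], v4] + [[[v1, v3], v4], v2]
No match — not equal.

not equal — first [[[v1, v3], v2], v4] - [[[v1, v3], v4], v2], second -[[[v1, v3], v2], v4] + [[[v1, v3], v4], v2]


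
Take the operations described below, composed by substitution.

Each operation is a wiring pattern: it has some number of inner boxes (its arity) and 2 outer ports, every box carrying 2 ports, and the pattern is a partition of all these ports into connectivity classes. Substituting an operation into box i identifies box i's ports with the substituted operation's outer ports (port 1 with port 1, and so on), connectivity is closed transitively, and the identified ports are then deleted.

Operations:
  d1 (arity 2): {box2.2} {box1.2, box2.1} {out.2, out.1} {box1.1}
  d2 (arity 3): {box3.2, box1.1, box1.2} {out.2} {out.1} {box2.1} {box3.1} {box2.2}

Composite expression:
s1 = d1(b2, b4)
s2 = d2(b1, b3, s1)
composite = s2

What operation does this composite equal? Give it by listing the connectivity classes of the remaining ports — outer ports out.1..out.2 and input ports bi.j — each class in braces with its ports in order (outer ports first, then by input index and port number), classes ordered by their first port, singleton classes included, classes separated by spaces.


{out.1} {out.2} {b1.1, b1.2} {b2.1} {b2.2, b4.1} {b3.1} {b3.2} {b4.2}


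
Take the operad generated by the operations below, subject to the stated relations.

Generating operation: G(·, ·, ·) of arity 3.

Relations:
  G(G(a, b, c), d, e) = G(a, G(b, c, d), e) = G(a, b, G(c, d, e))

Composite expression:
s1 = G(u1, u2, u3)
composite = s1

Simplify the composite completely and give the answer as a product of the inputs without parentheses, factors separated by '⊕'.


u1 ⊕ u2 ⊕ u3


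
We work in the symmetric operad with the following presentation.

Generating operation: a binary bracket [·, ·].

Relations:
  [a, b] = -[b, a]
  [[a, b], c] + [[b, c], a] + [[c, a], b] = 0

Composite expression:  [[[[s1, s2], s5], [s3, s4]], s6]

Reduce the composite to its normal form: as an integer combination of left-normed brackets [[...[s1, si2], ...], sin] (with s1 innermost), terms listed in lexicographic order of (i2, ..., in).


[[[[[s1, s2], s5], s3], s4], s6] - [[[[[s1, s2], s5], s4], s3], s6]

Left-normed coefficients sit on the s1-initial expansion words.
Composite bracket: [[[[s1, s2], s5], [s3, s4]], s6]
The bracket unfolds into 32 signed words via [a, b] = ab - ba (2^5 = 32).
Coefficients come from the s1-initial words:
  s1s2s5s3s4s6 (sign +1) contributes +[[[[[s1, s2], s5], s3], s4], s6]
  s1s2s5s4s3s6 (sign -1) contributes -[[[[[s1, s2], s5], s4], s3], s6]


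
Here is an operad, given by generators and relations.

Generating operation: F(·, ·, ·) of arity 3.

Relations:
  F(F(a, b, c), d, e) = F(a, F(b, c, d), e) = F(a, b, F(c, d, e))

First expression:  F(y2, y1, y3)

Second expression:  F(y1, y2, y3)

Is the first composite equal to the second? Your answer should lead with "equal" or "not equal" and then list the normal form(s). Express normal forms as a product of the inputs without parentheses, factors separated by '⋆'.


not equal; the first gives y2 ⋆ y1 ⋆ y3 and the second y1 ⋆ y2 ⋆ y3

Normal form of the first expression: y2 ⋆ y1 ⋆ y3
Normal form of the second expression: y1 ⋆ y2 ⋆ y3
The forms do not match — not equal.


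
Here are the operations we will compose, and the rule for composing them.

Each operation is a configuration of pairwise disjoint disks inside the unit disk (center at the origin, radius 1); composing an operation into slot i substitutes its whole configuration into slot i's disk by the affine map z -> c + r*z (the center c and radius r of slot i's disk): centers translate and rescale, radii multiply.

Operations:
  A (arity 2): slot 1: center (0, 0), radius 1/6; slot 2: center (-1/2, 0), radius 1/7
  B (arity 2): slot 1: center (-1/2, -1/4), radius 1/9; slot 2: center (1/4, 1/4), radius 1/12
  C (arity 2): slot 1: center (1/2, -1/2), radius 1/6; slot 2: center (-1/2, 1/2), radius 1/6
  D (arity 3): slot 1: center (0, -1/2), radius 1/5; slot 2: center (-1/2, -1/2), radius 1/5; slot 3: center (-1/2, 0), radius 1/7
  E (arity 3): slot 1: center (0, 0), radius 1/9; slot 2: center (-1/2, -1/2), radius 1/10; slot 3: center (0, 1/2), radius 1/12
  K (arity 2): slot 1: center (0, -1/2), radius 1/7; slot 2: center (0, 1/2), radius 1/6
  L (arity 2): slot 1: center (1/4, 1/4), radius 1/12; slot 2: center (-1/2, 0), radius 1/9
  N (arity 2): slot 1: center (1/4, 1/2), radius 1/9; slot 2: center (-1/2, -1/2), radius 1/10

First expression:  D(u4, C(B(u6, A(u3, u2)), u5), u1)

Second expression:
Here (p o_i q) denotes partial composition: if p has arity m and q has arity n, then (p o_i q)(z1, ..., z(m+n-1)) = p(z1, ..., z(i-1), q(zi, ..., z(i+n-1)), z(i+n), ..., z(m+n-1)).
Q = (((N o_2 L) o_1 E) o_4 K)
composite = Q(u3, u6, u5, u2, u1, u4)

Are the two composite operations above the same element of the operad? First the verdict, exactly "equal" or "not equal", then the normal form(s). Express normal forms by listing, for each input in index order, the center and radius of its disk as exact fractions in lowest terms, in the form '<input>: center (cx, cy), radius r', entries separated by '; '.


not equal — first u1: center (-1/2, 0), radius 1/7; u2: center (-283/720, -71/120), radius 1/2520; u3: center (-47/120, -71/120), radius 1/2160; u4: center (0, -1/2), radius 1/5; u5: center (-3/5, -2/5), radius 1/30; u6: center (-5/12, -73/120), radius 1/270, second u1: center (-19/40, -113/240), radius 1/720; u2: center (-19/40, -23/48), radius 1/840; u3: center (1/4, 1/2), radius 1/81; u4: center (-11/20, -1/2), radius 1/90; u5: center (1/4, 5/9), radius 1/108; u6: center (7/36, 4/9), radius 1/90


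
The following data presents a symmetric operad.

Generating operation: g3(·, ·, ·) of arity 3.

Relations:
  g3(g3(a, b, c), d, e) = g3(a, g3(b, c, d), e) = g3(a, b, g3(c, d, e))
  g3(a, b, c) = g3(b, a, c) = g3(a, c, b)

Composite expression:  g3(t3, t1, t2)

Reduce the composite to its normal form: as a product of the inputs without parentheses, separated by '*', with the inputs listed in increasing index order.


t1 * t2 * t3

Both nesting and order wash out for g3; what remains is which t's occur.
g3(t3, t1, t2) linearizes to t3 * t1 * t2
commutativity sorts the factors: t1 * t2 * t3


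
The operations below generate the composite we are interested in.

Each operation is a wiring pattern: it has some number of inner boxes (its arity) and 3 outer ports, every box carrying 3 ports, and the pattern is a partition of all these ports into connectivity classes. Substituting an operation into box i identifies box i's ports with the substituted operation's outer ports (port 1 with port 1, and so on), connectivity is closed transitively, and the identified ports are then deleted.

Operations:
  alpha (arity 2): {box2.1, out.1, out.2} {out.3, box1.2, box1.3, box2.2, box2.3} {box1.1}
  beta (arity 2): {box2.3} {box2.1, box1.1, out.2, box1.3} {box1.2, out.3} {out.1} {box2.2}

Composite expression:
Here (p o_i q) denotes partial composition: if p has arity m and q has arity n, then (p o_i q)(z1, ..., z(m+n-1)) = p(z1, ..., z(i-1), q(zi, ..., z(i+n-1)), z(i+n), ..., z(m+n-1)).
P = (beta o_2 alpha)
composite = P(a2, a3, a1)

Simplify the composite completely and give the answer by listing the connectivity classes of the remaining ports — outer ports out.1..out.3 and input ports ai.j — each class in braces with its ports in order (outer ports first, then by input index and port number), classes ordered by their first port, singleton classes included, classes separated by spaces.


{out.1} {out.2, a1.1, a2.1, a2.3} {out.3, a2.2} {a1.2, a1.3, a3.2, a3.3} {a3.1}

Substituting into beta glues patterns; closure does the rest.
the subtree at alpha composes to {out.1, out.2, a1.1} {out.3, a1.2, a1.3, a3.2, a3.3} {a3.1} on (a3, a1); out.j = own outer ports
the subtree at beta composes to {out.1} {out.2, a1.1, a2.1, a2.3} {out.3, a2.2} {a1.2, a1.3, a3.2, a3.3} {a3.1} on (a2, a3, a1); out.j = own outer ports


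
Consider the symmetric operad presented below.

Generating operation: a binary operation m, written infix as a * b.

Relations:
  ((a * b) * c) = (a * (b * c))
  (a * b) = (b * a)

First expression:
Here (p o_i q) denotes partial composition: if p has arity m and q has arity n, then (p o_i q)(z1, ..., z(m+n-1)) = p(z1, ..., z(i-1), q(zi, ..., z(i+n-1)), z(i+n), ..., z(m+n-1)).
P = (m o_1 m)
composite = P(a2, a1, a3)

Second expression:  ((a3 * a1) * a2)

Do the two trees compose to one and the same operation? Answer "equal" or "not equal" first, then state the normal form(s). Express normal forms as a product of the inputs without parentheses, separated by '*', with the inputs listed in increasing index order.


equal: each reduces to a1 * a2 * a3

The first expression, normalized: a1 * a2 * a3
The second expression, normalized: a1 * a2 * a3
Both agree, so they are equal.


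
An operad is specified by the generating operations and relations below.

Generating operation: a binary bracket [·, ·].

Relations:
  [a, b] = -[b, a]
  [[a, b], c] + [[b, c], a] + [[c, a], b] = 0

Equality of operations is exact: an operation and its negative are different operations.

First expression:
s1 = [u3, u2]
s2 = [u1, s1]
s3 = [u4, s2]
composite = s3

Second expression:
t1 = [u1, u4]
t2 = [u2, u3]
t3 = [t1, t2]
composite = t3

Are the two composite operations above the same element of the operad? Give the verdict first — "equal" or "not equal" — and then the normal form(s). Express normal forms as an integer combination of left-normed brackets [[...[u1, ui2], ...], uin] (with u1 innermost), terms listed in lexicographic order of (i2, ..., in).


not equal; first: [[[u1, u2], u3], u4] - [[[u1, u3], u2], u4]; second: [[[u1, u4], u2], u3] - [[[u1, u4], u3], u2]

In normal form, the first expression is [[[u1, u2], u3], u4] - [[[u1, u3], u2], u4]
In normal form, the second expression is [[[u1, u4], u2], u3] - [[[u1, u4], u3], u2]
They disagree, so not equal.


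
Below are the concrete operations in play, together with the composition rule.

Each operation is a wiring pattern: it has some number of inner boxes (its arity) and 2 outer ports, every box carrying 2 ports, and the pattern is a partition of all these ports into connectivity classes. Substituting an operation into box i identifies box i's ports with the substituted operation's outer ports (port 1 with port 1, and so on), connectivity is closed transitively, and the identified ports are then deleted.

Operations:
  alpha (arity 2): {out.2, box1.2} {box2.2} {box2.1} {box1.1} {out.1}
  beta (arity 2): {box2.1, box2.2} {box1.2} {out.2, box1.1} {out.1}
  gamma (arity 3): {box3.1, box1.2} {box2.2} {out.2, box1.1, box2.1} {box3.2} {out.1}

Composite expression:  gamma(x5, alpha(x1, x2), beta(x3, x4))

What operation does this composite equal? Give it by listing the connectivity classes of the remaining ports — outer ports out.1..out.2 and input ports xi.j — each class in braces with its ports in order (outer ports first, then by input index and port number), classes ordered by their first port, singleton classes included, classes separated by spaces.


Treat the ports identified at gamma as solder joints: merge, then drop.
composing alpha on (x1, x2), with out.j its own outer ports: {out.1} {out.2, x1.2} {x1.1} {x2.1} {x2.2}
composing beta on (x3, x4), with out.j its own outer ports: {out.1} {out.2, x3.1} {x3.2} {x4.1, x4.2}
composing gamma on (x5, x1, x2, x3, x4), with out.j its own outer ports: {out.1} {out.2, x5.1} {x1.1} {x1.2} {x2.1} {x2.2} {x3.1} {x3.2} {x4.1, x4.2} {x5.2}

{out.1} {out.2, x5.1} {x1.1} {x1.2} {x2.1} {x2.2} {x3.1} {x3.2} {x4.1, x4.2} {x5.2}


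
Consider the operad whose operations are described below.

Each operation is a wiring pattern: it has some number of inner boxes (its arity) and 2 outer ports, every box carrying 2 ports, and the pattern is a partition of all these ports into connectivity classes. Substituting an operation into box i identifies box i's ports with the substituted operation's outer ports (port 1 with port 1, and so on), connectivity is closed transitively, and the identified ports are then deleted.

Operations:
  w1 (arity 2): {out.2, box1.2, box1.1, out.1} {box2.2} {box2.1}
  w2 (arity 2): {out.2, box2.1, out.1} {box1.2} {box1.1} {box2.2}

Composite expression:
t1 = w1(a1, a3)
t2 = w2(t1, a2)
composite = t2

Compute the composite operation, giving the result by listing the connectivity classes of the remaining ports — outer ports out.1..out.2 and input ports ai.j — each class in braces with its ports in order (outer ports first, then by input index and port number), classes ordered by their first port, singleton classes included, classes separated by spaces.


{out.1, out.2, a2.1} {a1.1, a1.2} {a2.2} {a3.1} {a3.2}

Connectivity passes through glued w2-boundaries; trace each wire chain.
stage w1: inputs (a1, a3), connectivity {out.1, out.2, a1.1, a1.2} {a3.1} {a3.2}, out.j its boundary
stage w2: inputs (a1, a3, a2), connectivity {out.1, out.2, a2.1} {a1.1, a1.2} {a2.2} {a3.1} {a3.2}, out.j its boundary
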